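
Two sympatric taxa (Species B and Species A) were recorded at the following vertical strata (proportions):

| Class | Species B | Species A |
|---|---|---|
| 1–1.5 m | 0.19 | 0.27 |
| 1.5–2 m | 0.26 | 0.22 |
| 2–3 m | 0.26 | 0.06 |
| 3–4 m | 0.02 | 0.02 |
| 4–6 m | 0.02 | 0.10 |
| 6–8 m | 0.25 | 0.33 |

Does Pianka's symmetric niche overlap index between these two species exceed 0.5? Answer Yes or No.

Yes

Σ p₁ᵢp₂ᵢ = 0.0513 + 0.0572 + 0.0156 + 0.0004 + 0.0020 + 0.0825 = 0.2090
Σp_1ᵢ² = 0.19² + 0.26² + 0.26² + 0.02² + 0.02² + 0.25² = 0.0361 + 0.0676 + 0.0676 + 0.0004 + 0.0004 + 0.0625 = 0.2346
Σp_2ᵢ² = 0.27² + 0.22² + 0.06² + 0.02² + 0.10² + 0.33² = 0.0729 + 0.0484 + 0.0036 + 0.0004 + 0.0100 + 0.1089 = 0.2442
O = 0.2090 / √(0.2346 × 0.2442) = 0.2090 / 0.23935 = 0.8732
O = 0.8732 > 0.5 → Yes.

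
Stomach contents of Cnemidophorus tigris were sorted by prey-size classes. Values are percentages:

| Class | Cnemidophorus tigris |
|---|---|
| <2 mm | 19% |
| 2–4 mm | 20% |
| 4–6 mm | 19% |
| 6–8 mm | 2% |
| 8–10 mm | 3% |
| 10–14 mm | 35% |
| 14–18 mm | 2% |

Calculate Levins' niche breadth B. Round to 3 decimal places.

Convert percentages to proportions (divide by 100).
Σpᵢ² = 0.19² + 0.20² + 0.19² + 0.02² + 0.03² + 0.35² + 0.02² = 0.0361 + 0.0400 + 0.0361 + 0.0004 + 0.0009 + 0.1225 + 0.0004 = 0.2364
B = 1 / 0.2364 = 4.23012

4.230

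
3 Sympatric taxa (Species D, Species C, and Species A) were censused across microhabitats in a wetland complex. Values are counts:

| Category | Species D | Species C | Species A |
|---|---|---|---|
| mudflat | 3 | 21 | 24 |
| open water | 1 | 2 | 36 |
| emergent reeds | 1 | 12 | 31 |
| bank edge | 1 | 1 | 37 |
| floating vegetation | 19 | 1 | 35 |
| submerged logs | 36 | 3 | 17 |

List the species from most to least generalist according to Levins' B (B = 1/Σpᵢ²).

Proportions for Species D (n=61): 3/61=0.0492, 1/61=0.0164, 1/61=0.0164, 1/61=0.0164, 19/61=0.3115, 36/61=0.5902
Proportions for Species C (n=40): 21/40=0.5250, 2/40=0.0500, 12/40=0.3000, 1/40=0.0250, 1/40=0.0250, 3/40=0.0750
Proportions for Species A (n=180): 24/180=0.1333, 36/180=0.2000, 31/180=0.1722, 37/180=0.2056, 35/180=0.1944, 17/180=0.0944
Σp_Dᵢ² = 0.0492² + 0.0164² + 0.0164² + 0.0164² + 0.3115² + 0.5902² = 0.002421 + 0.000269 + 0.000269 + 0.000269 + 0.097032 + 0.348336 = 0.448596
B_D = 1 / 0.448596 = 2.2292
Σp_Cᵢ² = 0.5250² + 0.0500² + 0.3000² + 0.0250² + 0.0250² + 0.0750² = 0.275625 + 0.002500 + 0.090000 + 0.000625 + 0.000625 + 0.005625 = 0.375000
B_C = 1 / 0.375000 = 2.6667
Σp_Aᵢ² = 0.1333² + 0.2000² + 0.1722² + 0.2056² + 0.1944² + 0.0944² = 0.017769 + 0.040000 + 0.029653 + 0.042271 + 0.037791 + 0.008911 = 0.176395
B_A = 1 / 0.176395 = 5.6691
Ranking by B (broadest → narrowest): Species A (5.67) > Species C (2.67) > Species D (2.23)

Species A > Species C > Species D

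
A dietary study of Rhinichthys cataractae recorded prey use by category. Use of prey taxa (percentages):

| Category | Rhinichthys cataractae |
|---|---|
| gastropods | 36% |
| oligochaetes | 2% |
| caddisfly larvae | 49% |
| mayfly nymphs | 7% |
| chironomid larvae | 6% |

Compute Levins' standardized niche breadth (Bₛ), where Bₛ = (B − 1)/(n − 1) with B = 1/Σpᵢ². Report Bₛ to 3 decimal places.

Convert percentages to proportions (divide by 100).
Σpᵢ² = 0.36² + 0.02² + 0.49² + 0.07² + 0.06² = 0.1296 + 0.0004 + 0.2401 + 0.0049 + 0.0036 = 0.3786
B = 1 / 0.3786 = 2.64131
Bₛ = (B − 1)/(n − 1) = (2.64131 − 1)/(5 − 1) = 1.64131/4 = 0.41033

0.410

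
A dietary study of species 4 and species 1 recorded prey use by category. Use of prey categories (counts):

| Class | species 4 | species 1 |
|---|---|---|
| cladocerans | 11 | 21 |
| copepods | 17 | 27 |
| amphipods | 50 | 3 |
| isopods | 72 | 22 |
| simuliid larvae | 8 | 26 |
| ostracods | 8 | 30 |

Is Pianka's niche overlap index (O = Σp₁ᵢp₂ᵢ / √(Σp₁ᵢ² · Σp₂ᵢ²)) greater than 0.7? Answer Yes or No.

Proportions for species 4 (n=166): 11/166=0.0663, 17/166=0.1024, 50/166=0.3012, 72/166=0.4337, 8/166=0.0482, 8/166=0.0482
Proportions for species 1 (n=129): 21/129=0.1628, 27/129=0.2093, 3/129=0.0233, 22/129=0.1705, 26/129=0.2016, 30/129=0.2326
Σ p₁ᵢp₂ᵢ = 0.010794 + 0.021432 + 0.007018 + 0.073946 + 0.009717 + 0.011211 = 0.134118
Σp_1ᵢ² = 0.0663² + 0.1024² + 0.3012² + 0.4337² + 0.0482² + 0.0482² = 0.004396 + 0.010486 + 0.090721 + 0.188096 + 0.002323 + 0.002323 = 0.298345
Σp_2ᵢ² = 0.1628² + 0.2093² + 0.0233² + 0.1705² + 0.2016² + 0.2326² = 0.026504 + 0.043806 + 0.000543 + 0.029070 + 0.040643 + 0.054103 = 0.194669
O = 0.134118 / √(0.298345 × 0.194669) = 0.134118 / 0.2409949 = 0.5565
O = 0.5565 < 0.7 → No.

No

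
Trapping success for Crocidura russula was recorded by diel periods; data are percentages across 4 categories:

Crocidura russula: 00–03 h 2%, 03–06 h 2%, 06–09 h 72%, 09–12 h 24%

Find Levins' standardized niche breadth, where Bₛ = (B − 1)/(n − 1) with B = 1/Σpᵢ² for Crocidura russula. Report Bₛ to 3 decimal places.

0.245

Convert percentages to proportions (divide by 100).
Σpᵢ² = 0.02² + 0.02² + 0.72² + 0.24² = 0.0004 + 0.0004 + 0.5184 + 0.0576 = 0.5768
B = 1 / 0.5768 = 1.73370
Bₛ = (B − 1)/(n − 1) = (1.73370 − 1)/(4 − 1) = 0.73370/3 = 0.24457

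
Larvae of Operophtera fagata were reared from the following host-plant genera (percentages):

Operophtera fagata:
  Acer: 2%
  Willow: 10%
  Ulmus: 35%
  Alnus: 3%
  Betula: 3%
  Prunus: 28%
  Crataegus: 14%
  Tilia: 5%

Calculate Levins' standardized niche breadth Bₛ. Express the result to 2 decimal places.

Convert percentages to proportions (divide by 100).
Σpᵢ² = 0.02² + 0.10² + 0.35² + 0.03² + 0.03² + 0.28² + 0.14² + 0.05² = 0.0004 + 0.0100 + 0.1225 + 0.0009 + 0.0009 + 0.0784 + 0.0196 + 0.0025 = 0.2352
B = 1 / 0.2352 = 4.2517
Bₛ = (B − 1)/(n − 1) = (4.2517 − 1)/(8 − 1) = 3.2517/7 = 0.4645

0.46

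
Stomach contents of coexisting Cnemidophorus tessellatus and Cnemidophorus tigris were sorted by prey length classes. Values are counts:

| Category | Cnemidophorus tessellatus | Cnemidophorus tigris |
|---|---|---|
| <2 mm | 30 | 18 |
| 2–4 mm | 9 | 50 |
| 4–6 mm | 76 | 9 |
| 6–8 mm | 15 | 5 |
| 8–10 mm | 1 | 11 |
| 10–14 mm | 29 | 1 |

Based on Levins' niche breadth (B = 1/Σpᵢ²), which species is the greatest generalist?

Cnemidophorus tessellatus

Proportions for Cnemidophorus tessellatus (n=160): 30/160=0.1875, 9/160=0.0563, 76/160=0.4750, 15/160=0.0938, 1/160=0.0063, 29/160=0.1813
Proportions for Cnemidophorus tigris (n=94): 18/94=0.1915, 50/94=0.5319, 9/94=0.0957, 5/94=0.0532, 11/94=0.1170, 1/94=0.0106
Σp_tessᵢ² = 0.1875² + 0.0563² + 0.4750² + 0.0938² + 0.0063² + 0.1813² = 0.035156 + 0.003170 + 0.225625 + 0.008798 + 0.000040 + 0.032870 = 0.305659
B_tess = 1 / 0.305659 = 3.2716
Σp_tigrᵢ² = 0.1915² + 0.5319² + 0.0957² + 0.0532² + 0.1170² + 0.0106² = 0.036672 + 0.282918 + 0.009158 + 0.002830 + 0.013689 + 0.000112 = 0.345379
B_tigr = 1 / 0.345379 = 2.8954
Highest B → broadest niche (most generalist): Cnemidophorus tessellatus (B = 3.27).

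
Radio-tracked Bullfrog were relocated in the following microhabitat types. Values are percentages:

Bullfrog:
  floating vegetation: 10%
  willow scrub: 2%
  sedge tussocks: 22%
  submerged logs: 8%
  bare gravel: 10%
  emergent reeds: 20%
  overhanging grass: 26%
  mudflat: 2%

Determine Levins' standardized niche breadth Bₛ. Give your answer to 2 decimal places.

0.64

Convert percentages to proportions (divide by 100).
Σpᵢ² = 0.10² + 0.02² + 0.22² + 0.08² + 0.10² + 0.20² + 0.26² + 0.02² = 0.0100 + 0.0004 + 0.0484 + 0.0064 + 0.0100 + 0.0400 + 0.0676 + 0.0004 = 0.1832
B = 1 / 0.1832 = 5.4585
Bₛ = (B − 1)/(n − 1) = (5.4585 − 1)/(8 − 1) = 4.4585/7 = 0.6369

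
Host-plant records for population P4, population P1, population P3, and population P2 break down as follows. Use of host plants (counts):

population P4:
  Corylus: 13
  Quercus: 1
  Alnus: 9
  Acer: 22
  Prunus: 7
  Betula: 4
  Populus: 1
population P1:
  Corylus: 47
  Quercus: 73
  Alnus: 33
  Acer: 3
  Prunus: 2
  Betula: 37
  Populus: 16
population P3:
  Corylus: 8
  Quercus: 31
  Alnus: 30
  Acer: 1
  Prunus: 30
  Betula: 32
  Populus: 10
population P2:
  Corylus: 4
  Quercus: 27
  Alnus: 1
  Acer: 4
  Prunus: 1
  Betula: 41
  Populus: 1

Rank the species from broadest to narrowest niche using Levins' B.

population P3 > population P1 > population P4 > population P2

Proportions for population P4 (n=57): 13/57=0.2281, 1/57=0.0175, 9/57=0.1579, 22/57=0.3860, 7/57=0.1228, 4/57=0.0702, 1/57=0.0175
Proportions for population P1 (n=211): 47/211=0.2227, 73/211=0.3460, 33/211=0.1564, 3/211=0.0142, 2/211=0.0095, 37/211=0.1754, 16/211=0.0758
Proportions for population P3 (n=142): 8/142=0.0563, 31/142=0.2183, 30/142=0.2113, 1/142=0.0070, 30/142=0.2113, 32/142=0.2254, 10/142=0.0704
Proportions for population P2 (n=79): 4/79=0.0506, 27/79=0.3418, 1/79=0.0127, 4/79=0.0506, 1/79=0.0127, 41/79=0.5190, 1/79=0.0127
Σp_P4ᵢ² = 0.2281² + 0.0175² + 0.1579² + 0.3860² + 0.1228² + 0.0702² + 0.0175² = 0.052030 + 0.000306 + 0.024932 + 0.148996 + 0.015080 + 0.004928 + 0.000306 = 0.246578
B_P4 = 1 / 0.246578 = 4.0555
Σp_P1ᵢ² = 0.2227² + 0.3460² + 0.1564² + 0.0142² + 0.0095² + 0.1754² + 0.0758² = 0.049595 + 0.119716 + 0.024461 + 0.000202 + 0.000090 + 0.030765 + 0.005746 = 0.230575
B_P1 = 1 / 0.230575 = 4.3370
Σp_P3ᵢ² = 0.0563² + 0.2183² + 0.2113² + 0.0070² + 0.2113² + 0.2254² + 0.0704² = 0.003170 + 0.047655 + 0.044648 + 0.000049 + 0.044648 + 0.050805 + 0.004956 = 0.195931
B_P3 = 1 / 0.195931 = 5.1038
Σp_P2ᵢ² = 0.0506² + 0.3418² + 0.0127² + 0.0506² + 0.0127² + 0.5190² + 0.0127² = 0.002560 + 0.116827 + 0.000161 + 0.002560 + 0.000161 + 0.269361 + 0.000161 = 0.391791
B_P2 = 1 / 0.391791 = 2.5524
Ranking by B (broadest → narrowest): population P3 (5.10) > population P1 (4.34) > population P4 (4.06) > population P2 (2.55)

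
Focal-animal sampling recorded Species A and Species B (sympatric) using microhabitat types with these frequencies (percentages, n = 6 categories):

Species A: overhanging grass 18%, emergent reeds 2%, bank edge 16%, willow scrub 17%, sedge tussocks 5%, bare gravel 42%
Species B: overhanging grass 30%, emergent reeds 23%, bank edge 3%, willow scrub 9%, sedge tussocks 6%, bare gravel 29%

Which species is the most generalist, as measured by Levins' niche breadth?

Convert percentages to proportions (divide by 100).
Σp_Aᵢ² = 0.18² + 0.02² + 0.16² + 0.17² + 0.05² + 0.42² = 0.0324 + 0.0004 + 0.0256 + 0.0289 + 0.0025 + 0.1764 = 0.2662
B_A = 1 / 0.2662 = 3.7566
Σp_Bᵢ² = 0.30² + 0.23² + 0.03² + 0.09² + 0.06² + 0.29² = 0.0900 + 0.0529 + 0.0009 + 0.0081 + 0.0036 + 0.0841 = 0.2396
B_B = 1 / 0.2396 = 4.1736
Highest B → broadest niche (most generalist): Species B (B = 4.17).

Species B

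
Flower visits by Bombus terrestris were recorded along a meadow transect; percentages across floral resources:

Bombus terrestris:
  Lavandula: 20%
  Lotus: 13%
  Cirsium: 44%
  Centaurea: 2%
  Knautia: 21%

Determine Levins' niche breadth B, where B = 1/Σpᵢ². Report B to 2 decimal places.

Convert percentages to proportions (divide by 100).
Σpᵢ² = 0.20² + 0.13² + 0.44² + 0.02² + 0.21² = 0.0400 + 0.0169 + 0.1936 + 0.0004 + 0.0441 = 0.2950
B = 1 / 0.2950 = 3.3898

3.39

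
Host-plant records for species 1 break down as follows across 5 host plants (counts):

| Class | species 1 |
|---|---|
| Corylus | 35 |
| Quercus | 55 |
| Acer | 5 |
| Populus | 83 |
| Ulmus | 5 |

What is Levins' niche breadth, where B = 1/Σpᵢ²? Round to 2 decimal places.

Proportions for species 1 (n=183): 35/183=0.1913, 55/183=0.3005, 5/183=0.0273, 83/183=0.4536, 5/183=0.0273
Σpᵢ² = 0.1913² + 0.3005² + 0.0273² + 0.4536² + 0.0273² = 0.036596 + 0.090300 + 0.000745 + 0.205753 + 0.000745 = 0.334139
B = 1 / 0.334139 = 2.9928

2.99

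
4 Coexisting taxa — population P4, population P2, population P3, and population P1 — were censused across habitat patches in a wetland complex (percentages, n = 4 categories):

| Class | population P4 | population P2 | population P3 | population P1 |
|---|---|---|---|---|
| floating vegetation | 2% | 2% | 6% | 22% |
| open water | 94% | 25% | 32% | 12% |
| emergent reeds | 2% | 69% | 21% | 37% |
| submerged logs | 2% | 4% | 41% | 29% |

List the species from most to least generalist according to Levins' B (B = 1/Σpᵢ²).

Convert percentages to proportions (divide by 100).
Σp_P4ᵢ² = 0.02² + 0.94² + 0.02² + 0.02² = 0.0004 + 0.8836 + 0.0004 + 0.0004 = 0.8848
B_P4 = 1 / 0.8848 = 1.1302
Σp_P2ᵢ² = 0.02² + 0.25² + 0.69² + 0.04² = 0.0004 + 0.0625 + 0.4761 + 0.0016 = 0.5406
B_P2 = 1 / 0.5406 = 1.8498
Σp_P3ᵢ² = 0.06² + 0.32² + 0.21² + 0.41² = 0.0036 + 0.1024 + 0.0441 + 0.1681 = 0.3182
B_P3 = 1 / 0.3182 = 3.1427
Σp_P1ᵢ² = 0.22² + 0.12² + 0.37² + 0.29² = 0.0484 + 0.0144 + 0.1369 + 0.0841 = 0.2838
B_P1 = 1 / 0.2838 = 3.5236
Ranking by B (broadest → narrowest): population P1 (3.52) > population P3 (3.14) > population P2 (1.85) > population P4 (1.13)

population P1 > population P3 > population P2 > population P4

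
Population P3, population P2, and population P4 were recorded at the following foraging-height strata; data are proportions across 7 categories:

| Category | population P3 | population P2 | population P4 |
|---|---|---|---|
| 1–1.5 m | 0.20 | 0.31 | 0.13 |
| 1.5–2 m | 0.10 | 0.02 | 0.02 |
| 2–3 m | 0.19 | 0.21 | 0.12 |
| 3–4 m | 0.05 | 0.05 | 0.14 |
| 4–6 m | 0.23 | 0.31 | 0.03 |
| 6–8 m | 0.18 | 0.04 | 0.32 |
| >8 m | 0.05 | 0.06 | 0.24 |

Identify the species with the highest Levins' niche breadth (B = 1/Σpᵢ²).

Σp_P3ᵢ² = 0.20² + 0.10² + 0.19² + 0.05² + 0.23² + 0.18² + 0.05² = 0.0400 + 0.0100 + 0.0361 + 0.0025 + 0.0529 + 0.0324 + 0.0025 = 0.1764
B_P3 = 1 / 0.1764 = 5.6689
Σp_P2ᵢ² = 0.31² + 0.02² + 0.21² + 0.05² + 0.31² + 0.04² + 0.06² = 0.0961 + 0.0004 + 0.0441 + 0.0025 + 0.0961 + 0.0016 + 0.0036 = 0.2444
B_P2 = 1 / 0.2444 = 4.0917
Σp_P4ᵢ² = 0.13² + 0.02² + 0.12² + 0.14² + 0.03² + 0.32² + 0.24² = 0.0169 + 0.0004 + 0.0144 + 0.0196 + 0.0009 + 0.1024 + 0.0576 = 0.2122
B_P4 = 1 / 0.2122 = 4.7125
Highest B → broadest niche (most generalist): population P3 (B = 5.67).

population P3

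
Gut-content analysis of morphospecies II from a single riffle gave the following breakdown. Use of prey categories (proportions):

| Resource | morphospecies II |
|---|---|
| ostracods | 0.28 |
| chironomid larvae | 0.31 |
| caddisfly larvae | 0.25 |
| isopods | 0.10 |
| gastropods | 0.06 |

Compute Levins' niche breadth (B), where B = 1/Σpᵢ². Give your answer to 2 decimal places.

Σpᵢ² = 0.28² + 0.31² + 0.25² + 0.10² + 0.06² = 0.0784 + 0.0961 + 0.0625 + 0.0100 + 0.0036 = 0.2506
B = 1 / 0.2506 = 3.9904

3.99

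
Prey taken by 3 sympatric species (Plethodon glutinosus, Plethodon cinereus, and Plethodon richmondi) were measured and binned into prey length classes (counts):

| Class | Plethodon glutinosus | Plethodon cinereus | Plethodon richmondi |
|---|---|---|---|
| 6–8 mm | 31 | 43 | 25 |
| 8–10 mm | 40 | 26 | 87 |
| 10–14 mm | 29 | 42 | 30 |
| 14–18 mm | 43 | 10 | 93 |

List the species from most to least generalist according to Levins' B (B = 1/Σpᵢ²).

Plethodon glutinosus > Plethodon cinereus > Plethodon richmondi

Proportions for Plethodon glutinosus (n=143): 31/143=0.2168, 40/143=0.2797, 29/143=0.2028, 43/143=0.3007
Proportions for Plethodon cinereus (n=121): 43/121=0.3554, 26/121=0.2149, 42/121=0.3471, 10/121=0.0826
Proportions for Plethodon richmondi (n=235): 25/235=0.1064, 87/235=0.3702, 30/235=0.1277, 93/235=0.3957
Σp_glutᵢ² = 0.2168² + 0.2797² + 0.2028² + 0.3007² = 0.047002 + 0.078232 + 0.041128 + 0.090420 = 0.256782
B_glut = 1 / 0.256782 = 3.8944
Σp_cineᵢ² = 0.3554² + 0.2149² + 0.3471² + 0.0826² = 0.126309 + 0.046182 + 0.120478 + 0.006823 = 0.299792
B_cine = 1 / 0.299792 = 3.3356
Σp_richᵢ² = 0.1064² + 0.3702² + 0.1277² + 0.3957² = 0.011321 + 0.137048 + 0.016307 + 0.156578 = 0.321254
B_rich = 1 / 0.321254 = 3.1128
Ranking by B (broadest → narrowest): Plethodon glutinosus (3.89) > Plethodon cinereus (3.34) > Plethodon richmondi (3.11)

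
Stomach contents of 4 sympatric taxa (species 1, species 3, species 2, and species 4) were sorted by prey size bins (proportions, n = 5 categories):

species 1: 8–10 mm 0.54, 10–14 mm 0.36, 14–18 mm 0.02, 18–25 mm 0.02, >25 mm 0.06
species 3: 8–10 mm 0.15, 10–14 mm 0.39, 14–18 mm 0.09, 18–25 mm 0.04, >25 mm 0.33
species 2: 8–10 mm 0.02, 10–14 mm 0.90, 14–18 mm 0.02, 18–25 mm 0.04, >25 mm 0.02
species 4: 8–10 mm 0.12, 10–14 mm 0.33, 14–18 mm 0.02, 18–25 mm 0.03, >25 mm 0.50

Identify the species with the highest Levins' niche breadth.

species 3

Σp_1ᵢ² = 0.54² + 0.36² + 0.02² + 0.02² + 0.06² = 0.2916 + 0.1296 + 0.0004 + 0.0004 + 0.0036 = 0.4256
B_1 = 1 / 0.4256 = 2.3496
Σp_3ᵢ² = 0.15² + 0.39² + 0.09² + 0.04² + 0.33² = 0.0225 + 0.1521 + 0.0081 + 0.0016 + 0.1089 = 0.2932
B_3 = 1 / 0.2932 = 3.4106
Σp_2ᵢ² = 0.02² + 0.90² + 0.02² + 0.04² + 0.02² = 0.0004 + 0.8100 + 0.0004 + 0.0016 + 0.0004 = 0.8128
B_2 = 1 / 0.8128 = 1.2303
Σp_4ᵢ² = 0.12² + 0.33² + 0.02² + 0.03² + 0.50² = 0.0144 + 0.1089 + 0.0004 + 0.0009 + 0.2500 = 0.3746
B_4 = 1 / 0.3746 = 2.6695
Highest B → broadest niche (most generalist): species 3 (B = 3.41).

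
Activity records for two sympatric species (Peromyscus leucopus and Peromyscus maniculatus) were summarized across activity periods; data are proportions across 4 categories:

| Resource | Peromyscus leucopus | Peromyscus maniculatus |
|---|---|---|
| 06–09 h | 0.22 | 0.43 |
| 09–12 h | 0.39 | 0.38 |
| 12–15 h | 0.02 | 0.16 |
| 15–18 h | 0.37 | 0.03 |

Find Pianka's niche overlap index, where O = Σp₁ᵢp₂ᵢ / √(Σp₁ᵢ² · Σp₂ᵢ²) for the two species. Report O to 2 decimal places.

0.74

Σ p₁ᵢp₂ᵢ = 0.0946 + 0.1482 + 0.0032 + 0.0111 = 0.2571
Σp_1ᵢ² = 0.22² + 0.39² + 0.02² + 0.37² = 0.0484 + 0.1521 + 0.0004 + 0.1369 = 0.3378
Σp_2ᵢ² = 0.43² + 0.38² + 0.16² + 0.03² = 0.1849 + 0.1444 + 0.0256 + 0.0009 = 0.3558
O = 0.2571 / √(0.3378 × 0.3558) = 0.2571 / 0.34668 = 0.7416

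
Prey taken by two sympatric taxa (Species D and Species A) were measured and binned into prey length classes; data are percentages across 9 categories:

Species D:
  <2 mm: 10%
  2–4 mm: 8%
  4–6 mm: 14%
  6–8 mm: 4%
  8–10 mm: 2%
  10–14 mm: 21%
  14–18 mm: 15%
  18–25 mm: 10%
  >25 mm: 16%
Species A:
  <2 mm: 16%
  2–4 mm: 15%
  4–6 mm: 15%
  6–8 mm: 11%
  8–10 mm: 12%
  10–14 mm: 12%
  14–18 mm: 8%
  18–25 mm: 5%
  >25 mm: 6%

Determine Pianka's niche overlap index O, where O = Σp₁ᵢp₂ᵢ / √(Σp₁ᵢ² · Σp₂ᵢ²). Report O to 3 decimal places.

0.816

Convert percentages to proportions (divide by 100).
Σ p₁ᵢp₂ᵢ = 0.0160 + 0.0120 + 0.0210 + 0.0044 + 0.0024 + 0.0252 + 0.0120 + 0.0050 + 0.0096 = 0.1076
Σp_1ᵢ² = 0.10² + 0.08² + 0.14² + 0.04² + 0.02² + 0.21² + 0.15² + 0.10² + 0.16² = 0.0100 + 0.0064 + 0.0196 + 0.0016 + 0.0004 + 0.0441 + 0.0225 + 0.0100 + 0.0256 = 0.1402
Σp_2ᵢ² = 0.16² + 0.15² + 0.15² + 0.11² + 0.12² + 0.12² + 0.08² + 0.05² + 0.06² = 0.0256 + 0.0225 + 0.0225 + 0.0121 + 0.0144 + 0.0144 + 0.0064 + 0.0025 + 0.0036 = 0.1240
O = 0.1076 / √(0.1402 × 0.1240) = 0.1076 / 0.131851 = 0.81607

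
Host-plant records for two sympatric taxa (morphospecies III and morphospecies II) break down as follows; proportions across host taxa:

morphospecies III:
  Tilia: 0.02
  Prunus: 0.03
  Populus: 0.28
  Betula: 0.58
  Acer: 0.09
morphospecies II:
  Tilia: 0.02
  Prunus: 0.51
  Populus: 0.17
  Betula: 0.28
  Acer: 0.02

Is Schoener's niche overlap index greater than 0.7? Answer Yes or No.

No

Σ|p₁ᵢ − p₂ᵢ| = 0.00 + 0.48 + 0.11 + 0.30 + 0.07 = 0.96
D = 1 − ½ × 0.96 = 1 − 0.480 = 0.5200
D = 0.5200 < 0.7 → No.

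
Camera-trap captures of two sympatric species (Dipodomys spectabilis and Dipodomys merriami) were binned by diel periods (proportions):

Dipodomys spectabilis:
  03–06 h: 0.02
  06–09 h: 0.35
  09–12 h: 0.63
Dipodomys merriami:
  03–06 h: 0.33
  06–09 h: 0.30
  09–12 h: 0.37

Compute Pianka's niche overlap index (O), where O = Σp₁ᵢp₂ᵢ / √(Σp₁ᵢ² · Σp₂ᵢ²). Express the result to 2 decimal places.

Σ p₁ᵢp₂ᵢ = 0.0066 + 0.1050 + 0.2331 = 0.3447
Σp_1ᵢ² = 0.02² + 0.35² + 0.63² = 0.0004 + 0.1225 + 0.3969 = 0.5198
Σp_2ᵢ² = 0.33² + 0.30² + 0.37² = 0.1089 + 0.0900 + 0.1369 = 0.3358
O = 0.3447 / √(0.5198 × 0.3358) = 0.3447 / 0.41779 = 0.8251

0.83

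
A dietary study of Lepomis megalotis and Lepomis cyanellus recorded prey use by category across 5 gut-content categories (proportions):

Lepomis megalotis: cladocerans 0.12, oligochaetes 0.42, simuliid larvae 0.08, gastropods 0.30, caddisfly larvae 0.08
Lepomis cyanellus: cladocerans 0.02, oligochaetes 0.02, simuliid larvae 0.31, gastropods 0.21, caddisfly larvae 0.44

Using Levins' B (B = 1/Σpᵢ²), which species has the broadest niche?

Lepomis megalotis

Σp_megaᵢ² = 0.12² + 0.42² + 0.08² + 0.30² + 0.08² = 0.0144 + 0.1764 + 0.0064 + 0.0900 + 0.0064 = 0.2936
B_mega = 1 / 0.2936 = 3.4060
Σp_cyanᵢ² = 0.02² + 0.02² + 0.31² + 0.21² + 0.44² = 0.0004 + 0.0004 + 0.0961 + 0.0441 + 0.1936 = 0.3346
B_cyan = 1 / 0.3346 = 2.9886
Highest B → broadest niche (most generalist): Lepomis megalotis (B = 3.41).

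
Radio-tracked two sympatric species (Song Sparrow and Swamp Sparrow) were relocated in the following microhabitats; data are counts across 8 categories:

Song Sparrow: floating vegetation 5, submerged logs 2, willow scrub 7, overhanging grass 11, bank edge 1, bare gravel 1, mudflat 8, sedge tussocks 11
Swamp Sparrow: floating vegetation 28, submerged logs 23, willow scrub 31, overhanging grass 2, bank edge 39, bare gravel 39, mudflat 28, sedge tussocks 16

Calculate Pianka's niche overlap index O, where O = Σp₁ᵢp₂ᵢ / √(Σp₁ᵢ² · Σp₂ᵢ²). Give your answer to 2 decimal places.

0.58

Proportions for Song Sparrow (n=46): 5/46=0.1087, 2/46=0.0435, 7/46=0.1522, 11/46=0.2391, 1/46=0.0217, 1/46=0.0217, 8/46=0.1739, 11/46=0.2391
Proportions for Swamp Sparrow (n=206): 28/206=0.1359, 23/206=0.1117, 31/206=0.1505, 2/206=0.0097, 39/206=0.1893, 39/206=0.1893, 28/206=0.1359, 16/206=0.0777
Σ p₁ᵢp₂ᵢ = 0.014772 + 0.004859 + 0.022906 + 0.002319 + 0.004108 + 0.004108 + 0.023633 + 0.018578 = 0.095283
Σp_1ᵢ² = 0.1087² + 0.0435² + 0.1522² + 0.2391² + 0.0217² + 0.0217² + 0.1739² + 0.2391² = 0.011816 + 0.001892 + 0.023165 + 0.057169 + 0.000471 + 0.000471 + 0.030241 + 0.057169 = 0.182394
Σp_2ᵢ² = 0.1359² + 0.1117² + 0.1505² + 0.0097² + 0.1893² + 0.1893² + 0.1359² + 0.0777² = 0.018469 + 0.012477 + 0.022650 + 0.000094 + 0.035834 + 0.035834 + 0.018469 + 0.006037 = 0.149864
O = 0.095283 / √(0.182394 × 0.149864) = 0.095283 / 0.1653309 = 0.5763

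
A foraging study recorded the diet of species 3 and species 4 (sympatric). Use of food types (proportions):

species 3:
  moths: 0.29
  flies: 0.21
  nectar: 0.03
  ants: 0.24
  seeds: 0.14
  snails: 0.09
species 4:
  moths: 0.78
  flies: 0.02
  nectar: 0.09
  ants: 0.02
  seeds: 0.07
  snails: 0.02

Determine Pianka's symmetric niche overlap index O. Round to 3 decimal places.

Σ p₁ᵢp₂ᵢ = 0.2262 + 0.0042 + 0.0027 + 0.0048 + 0.0098 + 0.0018 = 0.2495
Σp_1ᵢ² = 0.29² + 0.21² + 0.03² + 0.24² + 0.14² + 0.09² = 0.0841 + 0.0441 + 0.0009 + 0.0576 + 0.0196 + 0.0081 = 0.2144
Σp_2ᵢ² = 0.78² + 0.02² + 0.09² + 0.02² + 0.07² + 0.02² = 0.6084 + 0.0004 + 0.0081 + 0.0004 + 0.0049 + 0.0004 = 0.6226
O = 0.2495 / √(0.2144 × 0.6226) = 0.2495 / 0.365357 = 0.68289

0.683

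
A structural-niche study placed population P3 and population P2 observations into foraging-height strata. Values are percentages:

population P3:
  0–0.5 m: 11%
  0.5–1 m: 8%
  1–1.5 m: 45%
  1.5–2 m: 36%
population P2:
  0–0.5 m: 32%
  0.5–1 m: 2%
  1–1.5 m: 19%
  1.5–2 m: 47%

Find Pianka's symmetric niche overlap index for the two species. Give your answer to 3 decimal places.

Convert percentages to proportions (divide by 100).
Σ p₁ᵢp₂ᵢ = 0.0352 + 0.0016 + 0.0855 + 0.1692 = 0.2915
Σp_1ᵢ² = 0.11² + 0.08² + 0.45² + 0.36² = 0.0121 + 0.0064 + 0.2025 + 0.1296 = 0.3506
Σp_2ᵢ² = 0.32² + 0.02² + 0.19² + 0.47² = 0.1024 + 0.0004 + 0.0361 + 0.2209 = 0.3598
O = 0.2915 / √(0.3506 × 0.3598) = 0.2915 / 0.355170 = 0.82073

0.821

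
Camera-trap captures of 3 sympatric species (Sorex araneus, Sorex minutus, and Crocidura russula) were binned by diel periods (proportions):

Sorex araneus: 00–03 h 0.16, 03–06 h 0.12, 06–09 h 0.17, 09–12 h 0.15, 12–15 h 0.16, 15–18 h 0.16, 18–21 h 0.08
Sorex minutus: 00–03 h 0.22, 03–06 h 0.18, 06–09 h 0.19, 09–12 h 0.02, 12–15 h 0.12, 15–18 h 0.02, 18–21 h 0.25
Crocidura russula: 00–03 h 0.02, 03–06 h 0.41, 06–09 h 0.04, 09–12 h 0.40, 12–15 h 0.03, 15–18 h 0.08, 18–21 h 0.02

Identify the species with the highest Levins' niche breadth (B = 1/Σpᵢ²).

Sorex araneus

Σp_aranᵢ² = 0.16² + 0.12² + 0.17² + 0.15² + 0.16² + 0.16² + 0.08² = 0.0256 + 0.0144 + 0.0289 + 0.0225 + 0.0256 + 0.0256 + 0.0064 = 0.1490
B_aran = 1 / 0.1490 = 6.7114
Σp_minuᵢ² = 0.22² + 0.18² + 0.19² + 0.02² + 0.12² + 0.02² + 0.25² = 0.0484 + 0.0324 + 0.0361 + 0.0004 + 0.0144 + 0.0004 + 0.0625 = 0.1946
B_minu = 1 / 0.1946 = 5.1387
Σp_russᵢ² = 0.02² + 0.41² + 0.04² + 0.40² + 0.03² + 0.08² + 0.02² = 0.0004 + 0.1681 + 0.0016 + 0.1600 + 0.0009 + 0.0064 + 0.0004 = 0.3378
B_russ = 1 / 0.3378 = 2.9603
Highest B → broadest niche (most generalist): Sorex araneus (B = 6.71).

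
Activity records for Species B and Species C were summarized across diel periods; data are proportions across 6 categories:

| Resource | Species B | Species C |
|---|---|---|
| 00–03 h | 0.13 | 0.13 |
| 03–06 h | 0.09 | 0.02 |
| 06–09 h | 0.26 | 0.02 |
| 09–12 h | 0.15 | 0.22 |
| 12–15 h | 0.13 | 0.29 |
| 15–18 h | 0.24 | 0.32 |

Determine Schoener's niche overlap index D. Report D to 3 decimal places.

0.690

Σ|p₁ᵢ − p₂ᵢ| = 0.00 + 0.07 + 0.24 + 0.07 + 0.16 + 0.08 = 0.62
D = 1 − ½ × 0.62 = 1 − 0.310 = 0.69000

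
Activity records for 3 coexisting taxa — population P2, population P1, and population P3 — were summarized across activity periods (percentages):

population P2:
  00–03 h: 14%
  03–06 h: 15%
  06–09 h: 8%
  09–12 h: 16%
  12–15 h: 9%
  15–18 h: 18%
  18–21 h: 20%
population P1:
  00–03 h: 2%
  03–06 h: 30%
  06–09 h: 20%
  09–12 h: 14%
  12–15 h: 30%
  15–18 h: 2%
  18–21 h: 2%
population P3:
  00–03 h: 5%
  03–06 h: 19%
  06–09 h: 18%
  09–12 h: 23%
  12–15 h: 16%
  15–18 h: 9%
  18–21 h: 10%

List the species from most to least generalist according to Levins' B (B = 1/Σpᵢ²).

Convert percentages to proportions (divide by 100).
Σp_P2ᵢ² = 0.14² + 0.15² + 0.08² + 0.16² + 0.09² + 0.18² + 0.20² = 0.0196 + 0.0225 + 0.0064 + 0.0256 + 0.0081 + 0.0324 + 0.0400 = 0.1546
B_P2 = 1 / 0.1546 = 6.4683
Σp_P1ᵢ² = 0.02² + 0.30² + 0.20² + 0.14² + 0.30² + 0.02² + 0.02² = 0.0004 + 0.0900 + 0.0400 + 0.0196 + 0.0900 + 0.0004 + 0.0004 = 0.2408
B_P1 = 1 / 0.2408 = 4.1528
Σp_P3ᵢ² = 0.05² + 0.19² + 0.18² + 0.23² + 0.16² + 0.09² + 0.10² = 0.0025 + 0.0361 + 0.0324 + 0.0529 + 0.0256 + 0.0081 + 0.0100 = 0.1676
B_P3 = 1 / 0.1676 = 5.9666
Ranking by B (broadest → narrowest): population P2 (6.47) > population P3 (5.97) > population P1 (4.15)

population P2 > population P3 > population P1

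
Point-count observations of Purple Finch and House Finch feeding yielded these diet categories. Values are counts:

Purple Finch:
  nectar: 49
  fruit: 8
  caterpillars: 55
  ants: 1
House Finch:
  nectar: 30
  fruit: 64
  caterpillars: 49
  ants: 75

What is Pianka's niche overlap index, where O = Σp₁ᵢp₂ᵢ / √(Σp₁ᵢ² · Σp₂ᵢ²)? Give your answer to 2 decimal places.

0.56

Proportions for Purple Finch (n=113): 49/113=0.4336, 8/113=0.0708, 55/113=0.4867, 1/113=0.0088
Proportions for House Finch (n=218): 30/218=0.1376, 64/218=0.2936, 49/218=0.2248, 75/218=0.3440
Σ p₁ᵢp₂ᵢ = 0.059663 + 0.020787 + 0.109410 + 0.003027 = 0.192887
Σp_1ᵢ² = 0.4336² + 0.0708² + 0.4867² + 0.0088² = 0.188009 + 0.005013 + 0.236877 + 0.000077 = 0.429976
Σp_2ᵢ² = 0.1376² + 0.2936² + 0.2248² + 0.3440² = 0.018934 + 0.086201 + 0.050535 + 0.118336 = 0.274006
O = 0.192887 / √(0.429976 × 0.274006) = 0.192887 / 0.3432434 = 0.5620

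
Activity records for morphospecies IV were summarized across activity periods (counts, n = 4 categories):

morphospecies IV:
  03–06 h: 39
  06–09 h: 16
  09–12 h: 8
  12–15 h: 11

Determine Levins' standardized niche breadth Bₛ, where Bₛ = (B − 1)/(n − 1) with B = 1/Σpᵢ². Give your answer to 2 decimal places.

Proportions for morphospecies IV (n=74): 39/74=0.5270, 16/74=0.2162, 8/74=0.1081, 11/74=0.1486
Σpᵢ² = 0.5270² + 0.2162² + 0.1081² + 0.1486² = 0.277729 + 0.046742 + 0.011686 + 0.022082 = 0.358239
B = 1 / 0.358239 = 2.7914
Bₛ = (B − 1)/(n − 1) = (2.7914 − 1)/(4 − 1) = 1.7914/3 = 0.5971

0.60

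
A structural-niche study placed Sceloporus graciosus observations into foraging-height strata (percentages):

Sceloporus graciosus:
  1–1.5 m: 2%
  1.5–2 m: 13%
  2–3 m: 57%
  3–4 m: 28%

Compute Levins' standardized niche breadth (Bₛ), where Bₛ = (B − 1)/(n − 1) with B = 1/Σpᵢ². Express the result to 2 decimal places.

Convert percentages to proportions (divide by 100).
Σpᵢ² = 0.02² + 0.13² + 0.57² + 0.28² = 0.0004 + 0.0169 + 0.3249 + 0.0784 = 0.4206
B = 1 / 0.4206 = 2.3776
Bₛ = (B − 1)/(n − 1) = (2.3776 − 1)/(4 − 1) = 1.3776/3 = 0.4592

0.46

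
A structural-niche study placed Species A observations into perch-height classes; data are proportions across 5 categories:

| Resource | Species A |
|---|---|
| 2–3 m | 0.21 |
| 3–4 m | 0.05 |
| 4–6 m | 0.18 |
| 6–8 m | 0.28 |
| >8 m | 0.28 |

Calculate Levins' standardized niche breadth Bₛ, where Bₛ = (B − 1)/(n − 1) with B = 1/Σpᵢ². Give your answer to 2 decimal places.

0.81

Σpᵢ² = 0.21² + 0.05² + 0.18² + 0.28² + 0.28² = 0.0441 + 0.0025 + 0.0324 + 0.0784 + 0.0784 = 0.2358
B = 1 / 0.2358 = 4.2409
Bₛ = (B − 1)/(n − 1) = (4.2409 − 1)/(5 − 1) = 3.2409/4 = 0.8102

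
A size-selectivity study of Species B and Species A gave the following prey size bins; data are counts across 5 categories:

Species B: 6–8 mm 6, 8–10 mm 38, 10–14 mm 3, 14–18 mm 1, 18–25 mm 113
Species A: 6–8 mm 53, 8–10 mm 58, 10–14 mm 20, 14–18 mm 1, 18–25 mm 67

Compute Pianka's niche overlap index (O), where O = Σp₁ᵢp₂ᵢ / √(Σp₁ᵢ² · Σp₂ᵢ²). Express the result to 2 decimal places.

0.81

Proportions for Species B (n=161): 6/161=0.0373, 38/161=0.2360, 3/161=0.0186, 1/161=0.0062, 113/161=0.7019
Proportions for Species A (n=199): 53/199=0.2663, 58/199=0.2915, 20/199=0.1005, 1/199=0.0050, 67/199=0.3367
Σ p₁ᵢp₂ᵢ = 0.009933 + 0.068794 + 0.001869 + 0.000031 + 0.236330 = 0.316957
Σp_1ᵢ² = 0.0373² + 0.2360² + 0.0186² + 0.0062² + 0.7019² = 0.001391 + 0.055696 + 0.000346 + 0.000038 + 0.492664 = 0.550135
Σp_2ᵢ² = 0.2663² + 0.2915² + 0.1005² + 0.0050² + 0.3367² = 0.070916 + 0.084972 + 0.010100 + 0.000025 + 0.113367 = 0.279380
O = 0.316957 / √(0.550135 × 0.279380) = 0.316957 / 0.3920417 = 0.8085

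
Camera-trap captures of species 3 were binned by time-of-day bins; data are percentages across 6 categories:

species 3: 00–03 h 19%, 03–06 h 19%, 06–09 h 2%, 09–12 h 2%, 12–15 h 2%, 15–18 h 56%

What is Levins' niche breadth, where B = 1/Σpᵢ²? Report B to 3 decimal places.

Convert percentages to proportions (divide by 100).
Σpᵢ² = 0.19² + 0.19² + 0.02² + 0.02² + 0.02² + 0.56² = 0.0361 + 0.0361 + 0.0004 + 0.0004 + 0.0004 + 0.3136 = 0.3870
B = 1 / 0.3870 = 2.58398

2.584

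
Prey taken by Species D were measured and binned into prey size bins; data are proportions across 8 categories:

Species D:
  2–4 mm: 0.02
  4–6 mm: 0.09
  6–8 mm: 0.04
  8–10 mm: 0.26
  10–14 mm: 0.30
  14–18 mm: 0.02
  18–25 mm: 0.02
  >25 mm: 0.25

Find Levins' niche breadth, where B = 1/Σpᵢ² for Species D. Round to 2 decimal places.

Σpᵢ² = 0.02² + 0.09² + 0.04² + 0.26² + 0.30² + 0.02² + 0.02² + 0.25² = 0.0004 + 0.0081 + 0.0016 + 0.0676 + 0.0900 + 0.0004 + 0.0004 + 0.0625 = 0.2310
B = 1 / 0.2310 = 4.3290

4.33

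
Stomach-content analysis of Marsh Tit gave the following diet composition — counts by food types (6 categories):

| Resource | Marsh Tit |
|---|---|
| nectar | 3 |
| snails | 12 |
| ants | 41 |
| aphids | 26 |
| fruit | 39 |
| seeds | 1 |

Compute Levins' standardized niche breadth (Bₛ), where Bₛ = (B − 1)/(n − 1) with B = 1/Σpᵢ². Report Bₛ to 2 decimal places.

Proportions for Marsh Tit (n=122): 3/122=0.0246, 12/122=0.0984, 41/122=0.3361, 26/122=0.2131, 39/122=0.3197, 1/122=0.0082
Σpᵢ² = 0.0246² + 0.0984² + 0.3361² + 0.2131² + 0.3197² + 0.0082² = 0.000605 + 0.009683 + 0.112963 + 0.045412 + 0.102208 + 0.000067 = 0.270938
B = 1 / 0.270938 = 3.6909
Bₛ = (B − 1)/(n − 1) = (3.6909 − 1)/(6 − 1) = 2.6909/5 = 0.5382

0.54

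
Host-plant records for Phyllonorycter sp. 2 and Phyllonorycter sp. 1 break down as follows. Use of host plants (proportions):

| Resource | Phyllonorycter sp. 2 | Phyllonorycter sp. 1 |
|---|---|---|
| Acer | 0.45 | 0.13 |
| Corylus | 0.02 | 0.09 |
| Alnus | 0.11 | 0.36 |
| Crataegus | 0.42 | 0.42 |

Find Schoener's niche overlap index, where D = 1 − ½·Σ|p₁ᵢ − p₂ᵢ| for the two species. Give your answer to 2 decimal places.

Σ|p₁ᵢ − p₂ᵢ| = 0.32 + 0.07 + 0.25 + 0.00 = 0.64
D = 1 − ½ × 0.64 = 1 − 0.320 = 0.6800

0.68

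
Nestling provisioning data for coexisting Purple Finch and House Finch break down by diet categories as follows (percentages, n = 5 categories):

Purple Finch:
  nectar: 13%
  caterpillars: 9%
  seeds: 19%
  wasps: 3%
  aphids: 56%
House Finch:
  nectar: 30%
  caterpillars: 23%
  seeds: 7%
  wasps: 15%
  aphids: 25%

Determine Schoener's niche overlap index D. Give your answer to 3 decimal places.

0.570

Convert percentages to proportions (divide by 100).
Σ|p₁ᵢ − p₂ᵢ| = 0.17 + 0.14 + 0.12 + 0.12 + 0.31 = 0.86
D = 1 − ½ × 0.86 = 1 − 0.430 = 0.57000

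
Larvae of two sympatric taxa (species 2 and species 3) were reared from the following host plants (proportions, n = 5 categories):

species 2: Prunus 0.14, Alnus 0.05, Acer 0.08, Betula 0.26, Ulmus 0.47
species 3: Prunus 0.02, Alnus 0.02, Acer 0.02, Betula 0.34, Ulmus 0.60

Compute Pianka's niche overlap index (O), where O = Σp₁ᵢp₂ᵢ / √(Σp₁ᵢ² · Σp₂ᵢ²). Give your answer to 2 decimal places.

Σ p₁ᵢp₂ᵢ = 0.0028 + 0.0010 + 0.0016 + 0.0884 + 0.2820 = 0.3758
Σp_1ᵢ² = 0.14² + 0.05² + 0.08² + 0.26² + 0.47² = 0.0196 + 0.0025 + 0.0064 + 0.0676 + 0.2209 = 0.3170
Σp_2ᵢ² = 0.02² + 0.02² + 0.02² + 0.34² + 0.60² = 0.0004 + 0.0004 + 0.0004 + 0.1156 + 0.3600 = 0.4768
O = 0.3758 / √(0.3170 × 0.4768) = 0.3758 / 0.38877 = 0.9666

0.97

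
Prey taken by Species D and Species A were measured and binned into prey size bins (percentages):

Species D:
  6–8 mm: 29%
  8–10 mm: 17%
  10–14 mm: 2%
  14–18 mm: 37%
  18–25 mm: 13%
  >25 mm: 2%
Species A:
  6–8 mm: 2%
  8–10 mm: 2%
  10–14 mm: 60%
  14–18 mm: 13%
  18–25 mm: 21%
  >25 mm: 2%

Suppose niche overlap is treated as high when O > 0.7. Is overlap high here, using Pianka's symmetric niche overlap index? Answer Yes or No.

No

Convert percentages to proportions (divide by 100).
Σ p₁ᵢp₂ᵢ = 0.0058 + 0.0034 + 0.0120 + 0.0481 + 0.0273 + 0.0004 = 0.0970
Σp_1ᵢ² = 0.29² + 0.17² + 0.02² + 0.37² + 0.13² + 0.02² = 0.0841 + 0.0289 + 0.0004 + 0.1369 + 0.0169 + 0.0004 = 0.2676
Σp_2ᵢ² = 0.02² + 0.02² + 0.60² + 0.13² + 0.21² + 0.02² = 0.0004 + 0.0004 + 0.3600 + 0.0169 + 0.0441 + 0.0004 = 0.4222
O = 0.0970 / √(0.2676 × 0.4222) = 0.0970 / 0.33613 = 0.2886
O = 0.2886 < 0.7 → No.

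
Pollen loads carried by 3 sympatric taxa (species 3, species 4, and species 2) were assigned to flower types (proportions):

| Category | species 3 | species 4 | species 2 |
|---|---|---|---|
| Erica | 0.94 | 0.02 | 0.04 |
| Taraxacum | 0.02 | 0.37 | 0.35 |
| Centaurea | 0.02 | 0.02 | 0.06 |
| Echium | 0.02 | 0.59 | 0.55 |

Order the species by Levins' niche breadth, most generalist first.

species 2 > species 4 > species 3

Σp_3ᵢ² = 0.94² + 0.02² + 0.02² + 0.02² = 0.8836 + 0.0004 + 0.0004 + 0.0004 = 0.8848
B_3 = 1 / 0.8848 = 1.1302
Σp_4ᵢ² = 0.02² + 0.37² + 0.02² + 0.59² = 0.0004 + 0.1369 + 0.0004 + 0.3481 = 0.4858
B_4 = 1 / 0.4858 = 2.0585
Σp_2ᵢ² = 0.04² + 0.35² + 0.06² + 0.55² = 0.0016 + 0.1225 + 0.0036 + 0.3025 = 0.4302
B_2 = 1 / 0.4302 = 2.3245
Ranking by B (broadest → narrowest): species 2 (2.32) > species 4 (2.06) > species 3 (1.13)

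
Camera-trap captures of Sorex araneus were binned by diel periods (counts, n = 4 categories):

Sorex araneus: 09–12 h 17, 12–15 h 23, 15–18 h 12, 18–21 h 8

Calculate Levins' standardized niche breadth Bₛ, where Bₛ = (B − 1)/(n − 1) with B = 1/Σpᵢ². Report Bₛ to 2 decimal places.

0.84

Proportions for Sorex araneus (n=60): 17/60=0.2833, 23/60=0.3833, 12/60=0.2000, 8/60=0.1333
Σpᵢ² = 0.2833² + 0.3833² + 0.2000² + 0.1333² = 0.080259 + 0.146919 + 0.040000 + 0.017769 = 0.284947
B = 1 / 0.284947 = 3.5094
Bₛ = (B − 1)/(n − 1) = (3.5094 − 1)/(4 − 1) = 2.5094/3 = 0.8365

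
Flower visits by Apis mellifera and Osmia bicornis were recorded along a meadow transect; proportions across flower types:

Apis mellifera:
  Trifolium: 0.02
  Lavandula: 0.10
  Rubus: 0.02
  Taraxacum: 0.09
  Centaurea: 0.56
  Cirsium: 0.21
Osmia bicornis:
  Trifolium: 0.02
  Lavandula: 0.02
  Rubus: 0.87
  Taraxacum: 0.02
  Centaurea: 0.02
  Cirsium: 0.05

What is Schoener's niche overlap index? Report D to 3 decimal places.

Σ|p₁ᵢ − p₂ᵢ| = 0.00 + 0.08 + 0.85 + 0.07 + 0.54 + 0.16 = 1.70
D = 1 − ½ × 1.70 = 1 − 0.850 = 0.15000

0.150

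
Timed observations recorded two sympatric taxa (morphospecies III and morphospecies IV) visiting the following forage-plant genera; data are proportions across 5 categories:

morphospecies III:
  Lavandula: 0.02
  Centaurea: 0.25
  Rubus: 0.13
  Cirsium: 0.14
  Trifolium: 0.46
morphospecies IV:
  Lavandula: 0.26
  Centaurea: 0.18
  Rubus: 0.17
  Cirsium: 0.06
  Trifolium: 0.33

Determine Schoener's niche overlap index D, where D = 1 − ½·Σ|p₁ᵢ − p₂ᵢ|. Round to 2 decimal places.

0.72

Σ|p₁ᵢ − p₂ᵢ| = 0.24 + 0.07 + 0.04 + 0.08 + 0.13 = 0.56
D = 1 − ½ × 0.56 = 1 − 0.280 = 0.7200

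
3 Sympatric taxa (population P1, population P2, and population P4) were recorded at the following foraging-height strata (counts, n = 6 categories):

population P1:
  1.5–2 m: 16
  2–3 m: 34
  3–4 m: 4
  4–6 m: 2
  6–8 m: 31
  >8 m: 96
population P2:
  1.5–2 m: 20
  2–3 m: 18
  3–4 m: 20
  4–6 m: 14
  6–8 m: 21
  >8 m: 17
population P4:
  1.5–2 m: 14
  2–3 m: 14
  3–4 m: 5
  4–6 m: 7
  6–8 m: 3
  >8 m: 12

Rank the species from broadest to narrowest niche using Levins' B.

Proportions for population P1 (n=183): 16/183=0.0874, 34/183=0.1858, 4/183=0.0219, 2/183=0.0109, 31/183=0.1694, 96/183=0.5246
Proportions for population P2 (n=110): 20/110=0.1818, 18/110=0.1636, 20/110=0.1818, 14/110=0.1273, 21/110=0.1909, 17/110=0.1545
Proportions for population P4 (n=55): 14/55=0.2545, 14/55=0.2545, 5/55=0.0909, 7/55=0.1273, 3/55=0.0545, 12/55=0.2182
Σp_P1ᵢ² = 0.0874² + 0.1858² + 0.0219² + 0.0109² + 0.1694² + 0.5246² = 0.007639 + 0.034522 + 0.000480 + 0.000119 + 0.028696 + 0.275205 = 0.346661
B_P1 = 1 / 0.346661 = 2.8847
Σp_P2ᵢ² = 0.1818² + 0.1636² + 0.1818² + 0.1273² + 0.1909² + 0.1545² = 0.033051 + 0.026765 + 0.033051 + 0.016205 + 0.036443 + 0.023870 = 0.169385
B_P2 = 1 / 0.169385 = 5.9037
Σp_P4ᵢ² = 0.2545² + 0.2545² + 0.0909² + 0.1273² + 0.0545² + 0.2182² = 0.064770 + 0.064770 + 0.008263 + 0.016205 + 0.002970 + 0.047611 = 0.204589
B_P4 = 1 / 0.204589 = 4.8878
Ranking by B (broadest → narrowest): population P2 (5.90) > population P4 (4.89) > population P1 (2.88)

population P2 > population P4 > population P1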